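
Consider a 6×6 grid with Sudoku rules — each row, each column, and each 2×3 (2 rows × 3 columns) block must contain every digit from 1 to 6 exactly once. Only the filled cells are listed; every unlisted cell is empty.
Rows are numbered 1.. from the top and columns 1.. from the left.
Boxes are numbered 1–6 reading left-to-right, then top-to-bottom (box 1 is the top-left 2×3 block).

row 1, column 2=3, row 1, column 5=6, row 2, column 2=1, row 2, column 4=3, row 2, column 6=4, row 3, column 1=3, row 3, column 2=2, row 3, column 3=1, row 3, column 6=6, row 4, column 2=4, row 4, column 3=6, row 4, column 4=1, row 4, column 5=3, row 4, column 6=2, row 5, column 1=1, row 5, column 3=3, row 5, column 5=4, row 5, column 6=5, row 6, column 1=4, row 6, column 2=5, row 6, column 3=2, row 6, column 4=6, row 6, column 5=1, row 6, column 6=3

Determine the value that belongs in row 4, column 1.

5

Row 4 already contains {1, 2, 3, 4, 6}.
Column 1 already contains {1, 3, 4}.
Its 2×3 block (box 3) already contains {1, 2, 3, 4, 6}.
The only value from 1–6 not eliminated is 5, so row 4, column 1 = 5.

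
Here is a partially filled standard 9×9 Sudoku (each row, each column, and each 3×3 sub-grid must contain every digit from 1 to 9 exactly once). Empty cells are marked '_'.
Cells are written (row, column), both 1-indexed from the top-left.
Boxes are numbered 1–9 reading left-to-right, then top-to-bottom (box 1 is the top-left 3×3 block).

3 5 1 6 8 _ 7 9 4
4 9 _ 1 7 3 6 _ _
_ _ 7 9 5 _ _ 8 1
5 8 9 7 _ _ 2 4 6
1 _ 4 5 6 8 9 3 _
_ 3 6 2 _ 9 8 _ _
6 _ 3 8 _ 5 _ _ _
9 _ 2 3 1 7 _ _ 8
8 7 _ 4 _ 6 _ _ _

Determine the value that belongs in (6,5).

4

Row 6 already contains {2, 3, 6, 8, 9}.
Column 5 already contains {1, 5, 6, 7, 8}.
Its 3×3 block (box 5) already contains {2, 5, 6, 7, 8, 9}.
The only value from 1–9 not eliminated is 4, so (6,5) = 4.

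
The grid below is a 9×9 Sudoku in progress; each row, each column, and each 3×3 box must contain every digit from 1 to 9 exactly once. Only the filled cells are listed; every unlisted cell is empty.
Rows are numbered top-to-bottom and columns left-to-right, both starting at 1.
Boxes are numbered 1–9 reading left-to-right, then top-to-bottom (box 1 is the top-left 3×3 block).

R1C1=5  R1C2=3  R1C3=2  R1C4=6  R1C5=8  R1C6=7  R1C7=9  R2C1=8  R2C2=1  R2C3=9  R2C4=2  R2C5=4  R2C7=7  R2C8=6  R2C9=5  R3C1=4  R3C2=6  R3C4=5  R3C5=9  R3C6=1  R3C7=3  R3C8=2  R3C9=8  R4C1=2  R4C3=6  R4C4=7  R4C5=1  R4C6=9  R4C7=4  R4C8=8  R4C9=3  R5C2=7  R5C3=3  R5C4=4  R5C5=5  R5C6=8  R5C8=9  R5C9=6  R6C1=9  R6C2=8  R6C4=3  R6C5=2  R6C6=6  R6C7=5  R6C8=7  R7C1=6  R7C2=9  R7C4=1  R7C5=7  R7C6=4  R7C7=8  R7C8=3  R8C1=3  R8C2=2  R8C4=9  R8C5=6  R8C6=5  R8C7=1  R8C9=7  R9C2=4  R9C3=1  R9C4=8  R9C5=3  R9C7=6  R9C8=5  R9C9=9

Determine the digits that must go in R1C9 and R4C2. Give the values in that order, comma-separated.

4,5

For R1C9:
  Consider where 4 can go in column 9.
  R6C9 is out (box 6 already has a 4).
  R7C9 is out (row 7 already has a 4).
  So the only cell in column 9 that can hold 4 is R1C9.
  So R1C9 = 4.
For R4C2:
  Row 4 already contains {1, 2, 3, 4, 6, 7, 8, 9}.
  Column 2 already contains {1, 2, 3, 4, 6, 7, 8, 9}.
  Its 3×3 block (box 4) already contains {2, 3, 6, 7, 8, 9}.
  The only value from 1–9 not eliminated is 5, so R4C2 = 5.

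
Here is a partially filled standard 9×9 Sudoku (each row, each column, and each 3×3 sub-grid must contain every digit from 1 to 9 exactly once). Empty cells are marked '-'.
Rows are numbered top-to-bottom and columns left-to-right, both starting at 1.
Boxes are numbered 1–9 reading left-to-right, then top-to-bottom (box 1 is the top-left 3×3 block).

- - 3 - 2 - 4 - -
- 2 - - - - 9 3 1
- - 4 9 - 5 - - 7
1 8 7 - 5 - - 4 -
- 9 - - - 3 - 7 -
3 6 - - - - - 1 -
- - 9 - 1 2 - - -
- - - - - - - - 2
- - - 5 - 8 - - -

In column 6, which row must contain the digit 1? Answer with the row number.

Consider where 1 can go in column 6.
R2C6 is out (row 2 already has a 1).
R4C6 is out (row 4 already has a 1).
R6C6 is out (row 6 already has a 1).
R8C6 is out (box 8 already has a 1).
So the only cell in column 6 that can hold 1 is R1C6.
That is row 1.

1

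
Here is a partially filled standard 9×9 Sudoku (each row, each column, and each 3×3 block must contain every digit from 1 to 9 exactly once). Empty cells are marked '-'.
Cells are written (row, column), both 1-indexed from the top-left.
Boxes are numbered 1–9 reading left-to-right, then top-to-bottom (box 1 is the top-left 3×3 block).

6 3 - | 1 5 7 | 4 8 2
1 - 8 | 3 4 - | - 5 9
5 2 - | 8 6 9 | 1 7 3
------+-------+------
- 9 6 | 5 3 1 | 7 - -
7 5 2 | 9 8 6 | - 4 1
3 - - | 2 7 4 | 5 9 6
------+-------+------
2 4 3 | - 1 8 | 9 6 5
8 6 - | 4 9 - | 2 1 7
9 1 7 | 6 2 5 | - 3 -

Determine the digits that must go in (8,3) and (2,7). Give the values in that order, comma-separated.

5,6

For (8,3):
  Row 8 already contains {1, 2, 4, 6, 7, 8, 9}.
  Column 3 already contains {2, 3, 6, 7, 8}.
  Its 3×3 block (box 7) already contains {1, 2, 3, 4, 6, 7, 8, 9}.
  The only value from 1–9 not eliminated is 5, so (8,3) = 5.
For (2,7):
  Row 2 already contains {1, 3, 4, 5, 8, 9}.
  Column 7 already contains {1, 2, 4, 5, 7, 9}.
  Its 3×3 block (box 3) already contains {1, 2, 3, 4, 5, 7, 8, 9}.
  The only value from 1–9 not eliminated is 6, so (2,7) = 6.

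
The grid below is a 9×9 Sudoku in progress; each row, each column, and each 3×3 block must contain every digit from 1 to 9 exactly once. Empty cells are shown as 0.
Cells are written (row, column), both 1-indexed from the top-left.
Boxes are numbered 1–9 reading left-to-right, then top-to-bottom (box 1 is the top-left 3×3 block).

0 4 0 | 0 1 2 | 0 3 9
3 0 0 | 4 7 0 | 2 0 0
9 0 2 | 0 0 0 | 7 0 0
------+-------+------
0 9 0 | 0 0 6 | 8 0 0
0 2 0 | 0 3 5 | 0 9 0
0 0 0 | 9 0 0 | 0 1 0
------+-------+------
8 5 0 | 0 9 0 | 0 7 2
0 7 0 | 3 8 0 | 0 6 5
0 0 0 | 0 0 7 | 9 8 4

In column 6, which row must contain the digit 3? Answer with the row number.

Consider where 3 can go in column 6.
(2,6) is out (row 2 already has a 3).
(6,6) is out (box 5 already has a 3).
(7,6) is out (box 8 already has a 3).
(8,6) is out (row 8 already has a 3).
So the only cell in column 6 that can hold 3 is (3,6).
That is row 3.

3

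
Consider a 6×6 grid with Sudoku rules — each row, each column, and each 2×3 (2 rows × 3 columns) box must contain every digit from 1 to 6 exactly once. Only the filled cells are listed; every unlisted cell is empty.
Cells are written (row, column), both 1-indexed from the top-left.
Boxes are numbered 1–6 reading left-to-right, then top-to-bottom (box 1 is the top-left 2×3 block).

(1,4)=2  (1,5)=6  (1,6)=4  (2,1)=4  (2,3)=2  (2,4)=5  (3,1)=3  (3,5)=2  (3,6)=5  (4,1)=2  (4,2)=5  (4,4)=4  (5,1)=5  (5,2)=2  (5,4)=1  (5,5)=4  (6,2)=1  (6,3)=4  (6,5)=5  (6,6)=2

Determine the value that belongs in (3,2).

Cell (3,2) itself could take any of {4, 6} by direct elimination.
Consider where 4 can go in row 3.
(3,3) is out (column 3 already has a 4).
(3,4) is out (column 4 already has a 4).
So the only cell in row 3 that can hold 4 is (3,2).
Therefore (3,2) = 4.

4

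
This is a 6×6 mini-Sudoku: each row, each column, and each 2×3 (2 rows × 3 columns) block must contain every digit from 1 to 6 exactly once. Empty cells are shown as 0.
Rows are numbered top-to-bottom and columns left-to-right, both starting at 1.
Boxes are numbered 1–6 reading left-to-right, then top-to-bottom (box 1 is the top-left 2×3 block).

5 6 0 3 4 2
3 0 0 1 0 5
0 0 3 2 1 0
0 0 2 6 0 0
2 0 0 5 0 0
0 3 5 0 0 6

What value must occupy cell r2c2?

2

Cell r2c2 itself could take any of {2, 4} by direct elimination.
Consider where 2 can go in box 1.
r1c3 is out (row 1 already has a 2).
r2c3 is out (column 3 already has a 2).
So the only cell in box 1 that can hold 2 is r2c2.
Therefore r2c2 = 2.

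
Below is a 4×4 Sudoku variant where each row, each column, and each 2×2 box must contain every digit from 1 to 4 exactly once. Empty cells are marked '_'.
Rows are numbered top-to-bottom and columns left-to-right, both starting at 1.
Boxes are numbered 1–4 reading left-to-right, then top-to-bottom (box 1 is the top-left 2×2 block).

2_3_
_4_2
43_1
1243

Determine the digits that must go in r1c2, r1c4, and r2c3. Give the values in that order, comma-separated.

1,4,1

For r1c2:
  Row 1 already contains {2, 3}.
  Column 2 already contains {2, 3, 4}.
  Its 2×2 block (box 1) already contains {2, 4}.
  The only value from 1–4 not eliminated is 1, so r1c2 = 1.
For r1c4:
  Row 1 already contains {2, 3}.
  Column 4 already contains {1, 2, 3}.
  Its 2×2 block (box 2) already contains {2, 3}.
  The only value from 1–4 not eliminated is 4, so r1c4 = 4.
For r2c3:
  Row 2 already contains {2, 4}.
  Column 3 already contains {3, 4}.
  Its 2×2 block (box 2) already contains {2, 3}.
  The only value from 1–4 not eliminated is 1, so r2c3 = 1.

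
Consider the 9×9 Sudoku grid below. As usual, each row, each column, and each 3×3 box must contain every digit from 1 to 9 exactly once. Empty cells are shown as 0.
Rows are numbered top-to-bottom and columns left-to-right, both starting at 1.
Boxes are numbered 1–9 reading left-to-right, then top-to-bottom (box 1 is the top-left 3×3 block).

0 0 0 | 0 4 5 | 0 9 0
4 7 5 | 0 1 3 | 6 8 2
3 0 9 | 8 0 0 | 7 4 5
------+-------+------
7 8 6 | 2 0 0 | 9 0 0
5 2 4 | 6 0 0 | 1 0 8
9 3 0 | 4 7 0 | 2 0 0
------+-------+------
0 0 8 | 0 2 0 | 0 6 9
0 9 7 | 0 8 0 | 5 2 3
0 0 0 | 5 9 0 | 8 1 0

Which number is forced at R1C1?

Cell R1C1 itself could take any of {1, 2, 6, 8} by direct elimination.
Consider where 8 can go in column 1.
R7C1 is out (row 7 already has a 8).
R8C1 is out (row 8 already has a 8).
R9C1 is out (row 9 already has a 8).
So the only cell in column 1 that can hold 8 is R1C1.
Therefore R1C1 = 8.

8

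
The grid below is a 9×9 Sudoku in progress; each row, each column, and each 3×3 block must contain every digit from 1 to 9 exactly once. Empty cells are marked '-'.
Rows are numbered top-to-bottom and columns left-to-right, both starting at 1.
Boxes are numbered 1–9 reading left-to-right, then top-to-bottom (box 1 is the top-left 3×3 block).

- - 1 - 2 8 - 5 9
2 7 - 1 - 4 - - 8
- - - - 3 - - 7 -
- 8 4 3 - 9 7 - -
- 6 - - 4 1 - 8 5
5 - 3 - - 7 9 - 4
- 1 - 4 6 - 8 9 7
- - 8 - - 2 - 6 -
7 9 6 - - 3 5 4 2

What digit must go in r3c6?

6

Cell r3c6 itself could take any of {5, 6} by direct elimination.
Consider where 6 can go in column 6.
r7c6 is out (row 7 already has a 6).
So the only cell in column 6 that can hold 6 is r3c6.
Therefore r3c6 = 6.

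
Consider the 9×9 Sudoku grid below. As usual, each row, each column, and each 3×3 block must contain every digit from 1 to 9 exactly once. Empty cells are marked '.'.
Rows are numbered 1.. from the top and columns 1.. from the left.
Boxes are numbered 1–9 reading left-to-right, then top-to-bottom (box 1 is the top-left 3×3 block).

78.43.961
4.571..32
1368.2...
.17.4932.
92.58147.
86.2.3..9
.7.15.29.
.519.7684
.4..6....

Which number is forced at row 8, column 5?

Row 8 already contains {1, 4, 5, 6, 7, 8, 9}.
Column 5 already contains {1, 3, 4, 5, 6, 8}.
Its 3×3 block (box 8) already contains {1, 5, 6, 7, 9}.
The only value from 1–9 not eliminated is 2, so row 8, column 5 = 2.

2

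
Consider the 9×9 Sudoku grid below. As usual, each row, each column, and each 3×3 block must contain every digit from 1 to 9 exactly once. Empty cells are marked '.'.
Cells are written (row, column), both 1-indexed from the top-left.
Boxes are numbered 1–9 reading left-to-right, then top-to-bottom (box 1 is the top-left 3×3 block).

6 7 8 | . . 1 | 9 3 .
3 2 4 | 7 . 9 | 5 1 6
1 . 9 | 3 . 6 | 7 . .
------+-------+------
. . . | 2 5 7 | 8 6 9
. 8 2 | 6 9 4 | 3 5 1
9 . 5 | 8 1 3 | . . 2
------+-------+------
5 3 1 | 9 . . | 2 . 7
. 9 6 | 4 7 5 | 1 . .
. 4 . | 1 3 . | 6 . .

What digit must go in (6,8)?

Cell (6,8) itself could take any of {4, 7} by direct elimination.
Consider where 7 can go in box 6.
(6,7) is out (column 7 already has a 7).
So the only cell in box 6 that can hold 7 is (6,8).
Therefore (6,8) = 7.

7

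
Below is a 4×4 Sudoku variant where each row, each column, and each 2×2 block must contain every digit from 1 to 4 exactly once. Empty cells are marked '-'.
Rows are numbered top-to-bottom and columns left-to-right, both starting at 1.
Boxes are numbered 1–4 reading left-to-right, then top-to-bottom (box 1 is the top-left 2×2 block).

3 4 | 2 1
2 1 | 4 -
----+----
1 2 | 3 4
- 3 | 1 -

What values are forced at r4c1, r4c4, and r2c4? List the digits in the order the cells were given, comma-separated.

For r4c1:
  Row 4 already contains {1, 3}.
  Column 1 already contains {1, 2, 3}.
  Its 2×2 block (box 3) already contains {1, 2, 3}.
  The only value from 1–4 not eliminated is 4, so r4c1 = 4.
For r4c4:
  Row 4 already contains {1, 3}.
  Column 4 already contains {1, 4}.
  Its 2×2 block (box 4) already contains {1, 3, 4}.
  The only value from 1–4 not eliminated is 2, so r4c4 = 2.
For r2c4:
  Row 2 already contains {1, 2, 4}.
  Column 4 already contains {1, 4}.
  Its 2×2 block (box 2) already contains {1, 2, 4}.
  The only value from 1–4 not eliminated is 3, so r2c4 = 3.

4,2,3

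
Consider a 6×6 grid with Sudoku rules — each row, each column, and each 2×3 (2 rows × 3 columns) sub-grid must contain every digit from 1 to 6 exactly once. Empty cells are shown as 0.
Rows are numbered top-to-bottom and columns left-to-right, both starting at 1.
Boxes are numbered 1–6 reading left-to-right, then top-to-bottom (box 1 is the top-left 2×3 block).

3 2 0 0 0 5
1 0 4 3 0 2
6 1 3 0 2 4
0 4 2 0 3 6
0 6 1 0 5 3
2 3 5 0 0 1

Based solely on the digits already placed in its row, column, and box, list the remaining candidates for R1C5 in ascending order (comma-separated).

Row 1 already contains {2, 3, 5}.
Column 5 already contains {2, 3, 5}.
Its 2×3 block (box 2) already contains {2, 3, 5}.
Removing those from 1–6 leaves {1, 4, 6} as the candidates for R1C5.

1,4,6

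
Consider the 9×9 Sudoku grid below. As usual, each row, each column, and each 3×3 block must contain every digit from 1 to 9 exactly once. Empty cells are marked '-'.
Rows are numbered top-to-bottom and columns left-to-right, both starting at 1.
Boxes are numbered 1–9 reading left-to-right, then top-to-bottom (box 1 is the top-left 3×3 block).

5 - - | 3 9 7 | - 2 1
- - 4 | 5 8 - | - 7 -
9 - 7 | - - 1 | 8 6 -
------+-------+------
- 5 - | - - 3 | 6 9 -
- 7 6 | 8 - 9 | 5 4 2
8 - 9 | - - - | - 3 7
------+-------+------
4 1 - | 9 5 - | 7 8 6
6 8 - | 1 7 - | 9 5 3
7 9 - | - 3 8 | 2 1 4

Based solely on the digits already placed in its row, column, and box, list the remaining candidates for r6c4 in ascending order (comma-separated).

2,4,6

Row 6 already contains {3, 7, 8, 9}.
Column 4 already contains {1, 3, 5, 8, 9}.
Its 3×3 block (box 5) already contains {3, 8, 9}.
Removing those from 1–9 leaves {2, 4, 6} as the candidates for r6c4.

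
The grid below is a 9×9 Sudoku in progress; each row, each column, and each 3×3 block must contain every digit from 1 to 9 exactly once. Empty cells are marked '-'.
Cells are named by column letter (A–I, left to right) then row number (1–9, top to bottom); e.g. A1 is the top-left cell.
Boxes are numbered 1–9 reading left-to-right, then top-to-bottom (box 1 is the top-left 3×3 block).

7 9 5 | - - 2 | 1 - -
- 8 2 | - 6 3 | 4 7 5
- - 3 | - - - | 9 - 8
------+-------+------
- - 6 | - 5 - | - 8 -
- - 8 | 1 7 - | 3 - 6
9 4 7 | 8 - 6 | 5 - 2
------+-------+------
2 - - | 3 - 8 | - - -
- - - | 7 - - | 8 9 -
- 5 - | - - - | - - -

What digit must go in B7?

7

Cell B7 itself could take any of {1, 6, 7} by direct elimination.
Consider where 7 can go in box 7.
C7 is out (column C already has a 7). A8 is out (row 8 already has a 7). B8 is out (row 8 already has a 7). C8 is out (row 8 already has a 7). The remaining empty cells in box 7 are similarly blocked.
So the only cell in box 7 that can hold 7 is B7.
Therefore B7 = 7.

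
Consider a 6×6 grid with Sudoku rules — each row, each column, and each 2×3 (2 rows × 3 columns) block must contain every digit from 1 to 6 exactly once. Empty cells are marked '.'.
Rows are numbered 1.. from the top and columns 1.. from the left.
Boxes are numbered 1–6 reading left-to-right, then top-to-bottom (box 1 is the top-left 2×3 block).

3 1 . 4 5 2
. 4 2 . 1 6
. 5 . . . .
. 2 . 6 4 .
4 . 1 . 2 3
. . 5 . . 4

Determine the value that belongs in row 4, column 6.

5

Cell row 4, column 6 itself could take any of {1, 5} by direct elimination.
Consider where 5 can go in column 6.
row 3, column 6 is out (row 3 already has a 5).
So the only cell in column 6 that can hold 5 is row 4, column 6.
Therefore row 4, column 6 = 5.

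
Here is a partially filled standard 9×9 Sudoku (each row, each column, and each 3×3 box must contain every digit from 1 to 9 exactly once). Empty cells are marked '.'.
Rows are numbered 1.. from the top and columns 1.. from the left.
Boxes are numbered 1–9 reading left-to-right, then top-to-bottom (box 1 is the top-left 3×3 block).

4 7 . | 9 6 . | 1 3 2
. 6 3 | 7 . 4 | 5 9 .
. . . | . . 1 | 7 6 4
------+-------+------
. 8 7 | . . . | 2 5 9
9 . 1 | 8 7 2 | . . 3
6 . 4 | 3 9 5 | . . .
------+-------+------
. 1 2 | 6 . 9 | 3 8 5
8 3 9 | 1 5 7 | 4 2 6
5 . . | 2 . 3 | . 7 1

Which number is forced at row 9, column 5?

8

Cell row 9, column 5 itself could take any of {4, 8} by direct elimination.
Consider where 8 can go in row 9.
row 9, column 2 is out (column 2 already has a 8).
row 9, column 3 is out (box 7 already has a 8).
row 9, column 7 is out (box 9 already has a 8).
So the only cell in row 9 that can hold 8 is row 9, column 5.
Therefore row 9, column 5 = 8.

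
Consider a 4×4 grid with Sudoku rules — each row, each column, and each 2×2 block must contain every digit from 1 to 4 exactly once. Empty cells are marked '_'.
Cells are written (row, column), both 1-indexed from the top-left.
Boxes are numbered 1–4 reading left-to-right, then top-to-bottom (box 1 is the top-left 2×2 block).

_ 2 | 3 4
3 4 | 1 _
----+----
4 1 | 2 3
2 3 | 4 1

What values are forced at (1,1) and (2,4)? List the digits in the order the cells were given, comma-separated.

For (1,1):
  Row 1 already contains {2, 3, 4}.
  Column 1 already contains {2, 3, 4}.
  Its 2×2 block (box 1) already contains {2, 3, 4}.
  The only value from 1–4 not eliminated is 1, so (1,1) = 1.
For (2,4):
  Row 2 already contains {1, 3, 4}.
  Column 4 already contains {1, 3, 4}.
  Its 2×2 block (box 2) already contains {1, 3, 4}.
  The only value from 1–4 not eliminated is 2, so (2,4) = 2.

1,2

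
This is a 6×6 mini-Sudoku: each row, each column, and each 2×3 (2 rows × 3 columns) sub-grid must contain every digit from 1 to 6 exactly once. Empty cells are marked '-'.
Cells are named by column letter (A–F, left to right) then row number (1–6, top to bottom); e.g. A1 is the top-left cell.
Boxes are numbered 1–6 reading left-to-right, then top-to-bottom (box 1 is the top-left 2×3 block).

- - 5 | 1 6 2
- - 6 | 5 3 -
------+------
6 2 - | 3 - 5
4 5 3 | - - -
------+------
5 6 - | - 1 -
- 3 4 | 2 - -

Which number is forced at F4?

Cell F4 itself could take any of {1, 6} by direct elimination.
Consider where 1 can go in row 4.
D4 is out (column D already has a 1).
E4 is out (column E already has a 1).
So the only cell in row 4 that can hold 1 is F4.
Therefore F4 = 1.

1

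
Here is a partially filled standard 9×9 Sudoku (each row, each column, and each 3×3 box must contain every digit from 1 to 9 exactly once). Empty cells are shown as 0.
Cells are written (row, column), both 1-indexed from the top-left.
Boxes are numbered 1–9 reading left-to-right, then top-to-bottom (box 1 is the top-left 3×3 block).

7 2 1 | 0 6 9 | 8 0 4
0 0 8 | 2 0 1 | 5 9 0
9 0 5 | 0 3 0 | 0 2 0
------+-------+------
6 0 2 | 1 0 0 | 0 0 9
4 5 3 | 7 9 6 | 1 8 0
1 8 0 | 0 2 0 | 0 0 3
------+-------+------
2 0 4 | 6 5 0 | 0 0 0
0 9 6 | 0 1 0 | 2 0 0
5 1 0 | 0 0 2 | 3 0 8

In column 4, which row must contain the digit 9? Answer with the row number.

9

Consider where 9 can go in column 4.
(1,4) is out (row 1 already has a 9).
(3,4) is out (row 3 already has a 9).
(6,4) is out (box 5 already has a 9).
(8,4) is out (row 8 already has a 9).
So the only cell in column 4 that can hold 9 is (9,4).
That is row 9.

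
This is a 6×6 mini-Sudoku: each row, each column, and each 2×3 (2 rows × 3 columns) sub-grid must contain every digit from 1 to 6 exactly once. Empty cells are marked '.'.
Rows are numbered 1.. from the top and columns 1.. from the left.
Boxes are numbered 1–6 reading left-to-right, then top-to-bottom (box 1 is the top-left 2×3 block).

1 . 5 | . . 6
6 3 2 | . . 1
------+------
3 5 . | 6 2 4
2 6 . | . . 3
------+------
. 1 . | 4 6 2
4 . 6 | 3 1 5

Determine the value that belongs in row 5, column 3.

3

Row 5 already contains {1, 2, 4, 6}.
Column 3 already contains {2, 5, 6}.
Its 2×3 block (box 5) already contains {1, 4, 6}.
The only value from 1–6 not eliminated is 3, so row 5, column 3 = 3.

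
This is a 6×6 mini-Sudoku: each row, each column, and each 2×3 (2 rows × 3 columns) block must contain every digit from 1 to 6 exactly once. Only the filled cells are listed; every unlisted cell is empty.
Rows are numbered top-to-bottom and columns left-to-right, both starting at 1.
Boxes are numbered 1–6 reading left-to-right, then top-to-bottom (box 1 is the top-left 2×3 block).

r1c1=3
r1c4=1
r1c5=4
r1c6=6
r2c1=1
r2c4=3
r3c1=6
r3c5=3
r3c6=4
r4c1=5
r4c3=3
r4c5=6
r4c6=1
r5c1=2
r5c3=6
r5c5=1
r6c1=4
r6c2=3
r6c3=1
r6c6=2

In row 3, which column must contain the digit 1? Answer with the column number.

2

Consider where 1 can go in row 3.
r3c3 is out (column 3 already has a 1).
r3c4 is out (column 4 already has a 1).
So the only cell in row 3 that can hold 1 is r3c2.
That is column 2.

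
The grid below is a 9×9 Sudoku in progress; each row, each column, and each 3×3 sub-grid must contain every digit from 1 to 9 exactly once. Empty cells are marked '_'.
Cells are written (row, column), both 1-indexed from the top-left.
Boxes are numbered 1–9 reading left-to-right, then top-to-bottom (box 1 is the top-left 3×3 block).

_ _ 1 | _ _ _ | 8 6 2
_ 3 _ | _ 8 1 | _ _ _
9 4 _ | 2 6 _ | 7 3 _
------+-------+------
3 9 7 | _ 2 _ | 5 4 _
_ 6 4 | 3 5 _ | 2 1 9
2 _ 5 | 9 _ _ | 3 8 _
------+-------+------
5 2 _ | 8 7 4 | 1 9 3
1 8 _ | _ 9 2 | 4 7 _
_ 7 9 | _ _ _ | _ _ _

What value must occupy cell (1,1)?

7

Row 1 already contains {1, 2, 6, 8}.
Column 1 already contains {1, 2, 3, 5, 9}.
Its 3×3 block (box 1) already contains {1, 3, 4, 9}.
The only value from 1–9 not eliminated is 7, so (1,1) = 7.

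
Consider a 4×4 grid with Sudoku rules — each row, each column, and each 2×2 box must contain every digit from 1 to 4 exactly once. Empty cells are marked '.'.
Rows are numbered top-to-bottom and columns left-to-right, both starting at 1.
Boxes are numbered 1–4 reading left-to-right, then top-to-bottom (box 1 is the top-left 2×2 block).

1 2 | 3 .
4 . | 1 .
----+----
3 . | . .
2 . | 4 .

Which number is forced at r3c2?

Cell r3c2 itself could take any of {1, 4} by direct elimination.
Consider where 4 can go in box 3.
r4c2 is out (row 4 already has a 4).
So the only cell in box 3 that can hold 4 is r3c2.
Therefore r3c2 = 4.

4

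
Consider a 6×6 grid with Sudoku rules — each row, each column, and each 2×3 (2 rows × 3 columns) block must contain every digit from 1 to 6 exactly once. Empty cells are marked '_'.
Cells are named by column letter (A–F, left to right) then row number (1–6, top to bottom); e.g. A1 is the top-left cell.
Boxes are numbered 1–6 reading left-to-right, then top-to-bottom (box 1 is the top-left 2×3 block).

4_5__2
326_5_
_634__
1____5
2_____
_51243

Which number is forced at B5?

3

Cell B5 itself could take any of {3, 4} by direct elimination.
Consider where 3 can go in column B.
B1 is out (box 1 already has a 3).
B4 is out (box 3 already has a 3).
So the only cell in column B that can hold 3 is B5.
Therefore B5 = 3.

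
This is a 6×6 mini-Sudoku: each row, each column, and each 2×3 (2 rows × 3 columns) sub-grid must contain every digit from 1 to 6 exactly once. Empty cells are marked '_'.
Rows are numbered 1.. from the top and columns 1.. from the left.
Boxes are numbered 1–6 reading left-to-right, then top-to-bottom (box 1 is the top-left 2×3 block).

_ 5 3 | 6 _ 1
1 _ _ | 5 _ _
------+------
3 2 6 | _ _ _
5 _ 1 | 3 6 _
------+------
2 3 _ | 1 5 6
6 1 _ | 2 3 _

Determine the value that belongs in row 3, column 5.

1

Cell row 3, column 5 itself could take any of {1, 4} by direct elimination.
Consider where 1 can go in row 3.
row 3, column 4 is out (column 4 already has a 1).
row 3, column 6 is out (column 6 already has a 1).
So the only cell in row 3 that can hold 1 is row 3, column 5.
Therefore row 3, column 5 = 1.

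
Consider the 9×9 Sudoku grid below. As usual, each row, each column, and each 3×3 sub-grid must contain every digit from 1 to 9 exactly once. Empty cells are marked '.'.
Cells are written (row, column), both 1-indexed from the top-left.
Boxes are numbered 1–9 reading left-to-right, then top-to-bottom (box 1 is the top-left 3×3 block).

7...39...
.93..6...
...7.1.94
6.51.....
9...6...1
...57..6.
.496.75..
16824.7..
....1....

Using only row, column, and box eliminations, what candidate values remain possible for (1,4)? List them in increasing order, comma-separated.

4,8

Row 1 already contains {3, 7, 9}.
Column 4 already contains {1, 2, 5, 6, 7}.
Its 3×3 block (box 2) already contains {1, 3, 6, 7, 9}.
Removing those from 1–9 leaves {4, 8} as the candidates for (1,4).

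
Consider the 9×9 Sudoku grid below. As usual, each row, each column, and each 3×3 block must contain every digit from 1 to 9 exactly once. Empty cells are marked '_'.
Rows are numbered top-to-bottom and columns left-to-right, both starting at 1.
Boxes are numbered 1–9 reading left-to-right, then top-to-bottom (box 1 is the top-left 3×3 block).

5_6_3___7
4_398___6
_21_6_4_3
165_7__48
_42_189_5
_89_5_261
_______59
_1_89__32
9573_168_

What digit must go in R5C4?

Row 5 already contains {1, 2, 4, 5, 8, 9}.
Column 4 already contains {3, 8, 9}.
Its 3×3 block (box 5) already contains {1, 5, 7, 8}.
The only value from 1–9 not eliminated is 6, so R5C4 = 6.

6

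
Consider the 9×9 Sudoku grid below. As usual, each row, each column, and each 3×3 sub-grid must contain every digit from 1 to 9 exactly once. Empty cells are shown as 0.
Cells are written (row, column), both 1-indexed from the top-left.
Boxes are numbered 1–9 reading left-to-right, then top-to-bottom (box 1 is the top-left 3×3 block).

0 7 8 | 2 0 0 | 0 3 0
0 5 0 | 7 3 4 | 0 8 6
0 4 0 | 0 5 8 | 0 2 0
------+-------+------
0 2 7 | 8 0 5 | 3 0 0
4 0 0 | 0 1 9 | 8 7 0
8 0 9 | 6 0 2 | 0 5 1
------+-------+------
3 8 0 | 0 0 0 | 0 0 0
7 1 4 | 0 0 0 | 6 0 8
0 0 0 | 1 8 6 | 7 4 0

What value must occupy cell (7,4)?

Cell (7,4) itself could take any of {4, 5, 9} by direct elimination.
Consider where 4 can go in column 4.
(3,4) is out (row 3 already has a 4).
(5,4) is out (row 5 already has a 4).
(8,4) is out (row 8 already has a 4).
So the only cell in column 4 that can hold 4 is (7,4).
Therefore (7,4) = 4.

4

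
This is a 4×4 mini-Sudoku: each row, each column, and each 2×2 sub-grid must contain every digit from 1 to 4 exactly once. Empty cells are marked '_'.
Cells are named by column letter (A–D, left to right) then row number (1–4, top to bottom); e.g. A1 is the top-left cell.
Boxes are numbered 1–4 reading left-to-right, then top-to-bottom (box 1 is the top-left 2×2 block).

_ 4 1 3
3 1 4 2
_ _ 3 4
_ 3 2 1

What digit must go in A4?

4

Row 4 already contains {1, 2, 3}.
Column A already contains {3}.
Its 2×2 block (box 3) already contains {3}.
The only value from 1–4 not eliminated is 4, so A4 = 4.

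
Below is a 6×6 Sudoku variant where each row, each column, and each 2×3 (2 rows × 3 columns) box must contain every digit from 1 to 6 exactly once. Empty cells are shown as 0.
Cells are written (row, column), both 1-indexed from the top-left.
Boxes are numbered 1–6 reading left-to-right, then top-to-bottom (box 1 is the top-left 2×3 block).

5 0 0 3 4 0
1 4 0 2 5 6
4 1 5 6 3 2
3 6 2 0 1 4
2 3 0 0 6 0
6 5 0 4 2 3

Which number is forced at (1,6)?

1

Row 1 already contains {3, 4, 5}.
Column 6 already contains {2, 3, 4, 6}.
Its 2×3 block (box 2) already contains {2, 3, 4, 5, 6}.
The only value from 1–6 not eliminated is 1, so (1,6) = 1.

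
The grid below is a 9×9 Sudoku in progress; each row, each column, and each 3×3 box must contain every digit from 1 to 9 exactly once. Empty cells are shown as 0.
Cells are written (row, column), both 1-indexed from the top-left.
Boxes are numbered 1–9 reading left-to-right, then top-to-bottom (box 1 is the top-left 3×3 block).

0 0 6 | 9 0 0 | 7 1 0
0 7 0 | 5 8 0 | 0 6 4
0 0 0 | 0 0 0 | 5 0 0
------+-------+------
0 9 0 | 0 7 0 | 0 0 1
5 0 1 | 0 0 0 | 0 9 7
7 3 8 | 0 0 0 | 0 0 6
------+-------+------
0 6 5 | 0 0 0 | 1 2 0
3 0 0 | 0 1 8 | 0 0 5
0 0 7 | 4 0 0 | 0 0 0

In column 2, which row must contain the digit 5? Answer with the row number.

Consider where 5 can go in column 2.
(3,2) is out (row 3 already has a 5).
(5,2) is out (row 5 already has a 5).
(8,2) is out (row 8 already has a 5).
(9,2) is out (box 7 already has a 5).
So the only cell in column 2 that can hold 5 is (1,2).
That is row 1.

1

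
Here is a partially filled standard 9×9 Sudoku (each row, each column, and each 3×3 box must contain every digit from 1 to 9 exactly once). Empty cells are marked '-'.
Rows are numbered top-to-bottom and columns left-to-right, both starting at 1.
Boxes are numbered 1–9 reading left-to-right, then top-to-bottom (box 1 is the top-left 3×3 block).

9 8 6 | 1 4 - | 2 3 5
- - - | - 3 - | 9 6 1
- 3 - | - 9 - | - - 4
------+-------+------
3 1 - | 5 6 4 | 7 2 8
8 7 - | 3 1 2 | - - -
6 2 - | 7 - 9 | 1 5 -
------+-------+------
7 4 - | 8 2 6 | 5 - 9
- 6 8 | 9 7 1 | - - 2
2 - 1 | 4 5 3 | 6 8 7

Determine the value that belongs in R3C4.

Cell R3C4 itself could take any of {2, 6} by direct elimination.
Consider where 6 can go in box 2.
R1C6 is out (row 1 already has a 6).
R2C4 is out (row 2 already has a 6).
R2C6 is out (row 2 already has a 6).
R3C6 is out (column 6 already has a 6).
So the only cell in box 2 that can hold 6 is R3C4.
Therefore R3C4 = 6.

6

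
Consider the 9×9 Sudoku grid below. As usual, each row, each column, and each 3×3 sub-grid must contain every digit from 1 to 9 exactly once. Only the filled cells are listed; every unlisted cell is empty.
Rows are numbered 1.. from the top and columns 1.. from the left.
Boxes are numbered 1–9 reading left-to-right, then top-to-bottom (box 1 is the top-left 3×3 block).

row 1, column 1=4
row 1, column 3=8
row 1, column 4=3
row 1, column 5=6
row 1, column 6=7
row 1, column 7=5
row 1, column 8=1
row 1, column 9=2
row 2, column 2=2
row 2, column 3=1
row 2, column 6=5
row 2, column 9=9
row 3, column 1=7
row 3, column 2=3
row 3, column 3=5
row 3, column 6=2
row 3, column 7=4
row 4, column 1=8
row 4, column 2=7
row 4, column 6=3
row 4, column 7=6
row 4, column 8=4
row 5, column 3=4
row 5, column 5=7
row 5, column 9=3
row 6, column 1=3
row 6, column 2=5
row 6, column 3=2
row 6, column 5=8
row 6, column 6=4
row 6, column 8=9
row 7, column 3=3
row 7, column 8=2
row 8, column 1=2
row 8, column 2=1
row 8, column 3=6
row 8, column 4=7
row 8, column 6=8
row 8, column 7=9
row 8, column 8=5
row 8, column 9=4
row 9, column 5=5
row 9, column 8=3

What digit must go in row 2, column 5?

4

Row 2 already contains {1, 2, 5, 9}.
Column 5 already contains {5, 6, 7, 8}.
Its 3×3 block (box 2) already contains {2, 3, 5, 6, 7}.
The only value from 1–9 not eliminated is 4, so row 2, column 5 = 4.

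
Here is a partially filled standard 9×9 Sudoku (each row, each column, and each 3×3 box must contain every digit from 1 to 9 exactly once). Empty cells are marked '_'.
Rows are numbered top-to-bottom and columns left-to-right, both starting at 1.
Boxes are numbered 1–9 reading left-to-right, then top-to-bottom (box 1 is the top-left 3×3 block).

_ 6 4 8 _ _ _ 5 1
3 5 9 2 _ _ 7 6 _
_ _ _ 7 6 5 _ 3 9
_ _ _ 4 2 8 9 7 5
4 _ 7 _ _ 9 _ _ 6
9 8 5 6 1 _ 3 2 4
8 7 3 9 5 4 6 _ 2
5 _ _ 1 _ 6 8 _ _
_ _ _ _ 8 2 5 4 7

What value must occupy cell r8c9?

Row 8 already contains {1, 5, 6, 8}.
Column 9 already contains {1, 2, 4, 5, 6, 7, 9}.
Its 3×3 block (box 9) already contains {2, 4, 5, 6, 7, 8}.
The only value from 1–9 not eliminated is 3, so r8c9 = 3.

3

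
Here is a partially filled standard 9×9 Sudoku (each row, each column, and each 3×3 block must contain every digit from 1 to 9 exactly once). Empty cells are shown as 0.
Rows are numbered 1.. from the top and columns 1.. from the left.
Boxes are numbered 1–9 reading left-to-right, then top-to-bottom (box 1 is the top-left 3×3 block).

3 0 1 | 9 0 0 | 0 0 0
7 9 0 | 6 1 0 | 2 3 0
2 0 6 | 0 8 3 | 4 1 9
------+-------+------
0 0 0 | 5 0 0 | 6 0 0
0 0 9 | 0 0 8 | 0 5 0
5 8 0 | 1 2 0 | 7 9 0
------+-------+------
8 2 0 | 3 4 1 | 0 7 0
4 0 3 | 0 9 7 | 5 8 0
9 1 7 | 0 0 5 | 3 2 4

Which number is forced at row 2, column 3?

Cell row 2, column 3 itself could take any of {4, 5, 8} by direct elimination.
Consider where 8 can go in column 3.
row 4, column 3 is out (box 4 already has a 8).
row 6, column 3 is out (row 6 already has a 8).
row 7, column 3 is out (row 7 already has a 8).
So the only cell in column 3 that can hold 8 is row 2, column 3.
Therefore row 2, column 3 = 8.

8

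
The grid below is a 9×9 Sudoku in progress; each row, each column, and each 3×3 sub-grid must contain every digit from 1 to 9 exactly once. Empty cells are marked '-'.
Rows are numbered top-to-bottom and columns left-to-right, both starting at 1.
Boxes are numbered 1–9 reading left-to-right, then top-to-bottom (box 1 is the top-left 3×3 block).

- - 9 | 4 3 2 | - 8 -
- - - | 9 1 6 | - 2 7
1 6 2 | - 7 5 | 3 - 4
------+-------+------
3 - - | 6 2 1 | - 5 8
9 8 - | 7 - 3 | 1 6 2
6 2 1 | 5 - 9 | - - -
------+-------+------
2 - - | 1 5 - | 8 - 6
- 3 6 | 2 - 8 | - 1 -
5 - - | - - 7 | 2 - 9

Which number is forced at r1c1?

7

Row 1 already contains {2, 3, 4, 8, 9}.
Column 1 already contains {1, 2, 3, 5, 6, 9}.
Its 3×3 block (box 1) already contains {1, 2, 6, 9}.
The only value from 1–9 not eliminated is 7, so r1c1 = 7.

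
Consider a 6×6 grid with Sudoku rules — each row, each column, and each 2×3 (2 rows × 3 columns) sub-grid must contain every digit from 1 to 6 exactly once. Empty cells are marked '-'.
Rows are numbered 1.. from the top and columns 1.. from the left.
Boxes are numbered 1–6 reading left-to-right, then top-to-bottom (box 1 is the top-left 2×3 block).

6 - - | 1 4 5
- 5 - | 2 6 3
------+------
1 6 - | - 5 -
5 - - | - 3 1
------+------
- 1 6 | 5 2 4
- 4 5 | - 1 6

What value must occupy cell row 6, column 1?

2

Cell row 6, column 1 itself could take any of {2, 3} by direct elimination.
Consider where 2 can go in box 5.
row 5, column 1 is out (row 5 already has a 2).
So the only cell in box 5 that can hold 2 is row 6, column 1.
Therefore row 6, column 1 = 2.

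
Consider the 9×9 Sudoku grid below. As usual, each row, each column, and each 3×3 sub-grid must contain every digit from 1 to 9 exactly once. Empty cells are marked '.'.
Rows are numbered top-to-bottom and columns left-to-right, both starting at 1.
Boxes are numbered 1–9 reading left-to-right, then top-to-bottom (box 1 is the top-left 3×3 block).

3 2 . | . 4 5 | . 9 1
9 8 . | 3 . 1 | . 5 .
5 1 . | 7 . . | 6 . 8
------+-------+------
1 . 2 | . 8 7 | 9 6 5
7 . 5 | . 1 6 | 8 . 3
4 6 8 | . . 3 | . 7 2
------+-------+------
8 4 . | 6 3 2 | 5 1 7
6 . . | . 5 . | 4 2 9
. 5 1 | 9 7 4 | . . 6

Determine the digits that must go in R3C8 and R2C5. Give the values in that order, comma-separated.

3,6

For R3C8:
  Consider where 3 can go in row 3.
  R3C3 is out (box 1 already has a 3).
  R3C5 is out (column 5 already has a 3).
  R3C6 is out (column 6 already has a 3).
  So the only cell in row 3 that can hold 3 is R3C8.
  So R3C8 = 3.
For R2C5:
  Consider where 6 can go in column 5.
  R3C5 is out (row 3 already has a 6).
  R6C5 is out (row 6 already has a 6).
  So the only cell in column 5 that can hold 6 is R2C5.
  So R2C5 = 6.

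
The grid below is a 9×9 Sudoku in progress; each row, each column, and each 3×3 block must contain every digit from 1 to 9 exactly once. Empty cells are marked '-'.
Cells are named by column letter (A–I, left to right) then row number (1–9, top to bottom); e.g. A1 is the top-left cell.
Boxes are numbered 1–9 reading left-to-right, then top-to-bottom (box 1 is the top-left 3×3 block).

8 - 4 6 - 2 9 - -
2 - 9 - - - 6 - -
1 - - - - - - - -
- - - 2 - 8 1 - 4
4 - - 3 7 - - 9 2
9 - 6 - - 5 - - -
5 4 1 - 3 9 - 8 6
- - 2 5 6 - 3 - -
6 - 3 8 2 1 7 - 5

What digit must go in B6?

Cell B6 itself could take any of {1, 2, 3, 7, 8} by direct elimination.
Consider where 2 can go in row 6.
D6 is out (column D already has a 2).
E6 is out (column E already has a 2).
G6 is out (box 6 already has a 2).
H6 is out (box 6 already has a 2).
I6 is out (column I already has a 2).
So the only cell in row 6 that can hold 2 is B6.
Therefore B6 = 2.

2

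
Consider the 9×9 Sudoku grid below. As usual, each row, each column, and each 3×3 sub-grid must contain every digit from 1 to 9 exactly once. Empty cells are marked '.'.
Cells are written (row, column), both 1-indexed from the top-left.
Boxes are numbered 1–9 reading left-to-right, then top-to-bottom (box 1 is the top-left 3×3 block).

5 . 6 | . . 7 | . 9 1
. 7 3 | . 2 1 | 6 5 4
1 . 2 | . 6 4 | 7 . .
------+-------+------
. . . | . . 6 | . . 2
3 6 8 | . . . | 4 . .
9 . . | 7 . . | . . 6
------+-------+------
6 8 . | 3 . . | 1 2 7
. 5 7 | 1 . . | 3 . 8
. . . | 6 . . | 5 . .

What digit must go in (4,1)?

Cell (4,1) itself could take any of {4, 7} by direct elimination.
Consider where 7 can go in column 1.
(2,1) is out (row 2 already has a 7).
(8,1) is out (row 8 already has a 7).
(9,1) is out (box 7 already has a 7).
So the only cell in column 1 that can hold 7 is (4,1).
Therefore (4,1) = 7.

7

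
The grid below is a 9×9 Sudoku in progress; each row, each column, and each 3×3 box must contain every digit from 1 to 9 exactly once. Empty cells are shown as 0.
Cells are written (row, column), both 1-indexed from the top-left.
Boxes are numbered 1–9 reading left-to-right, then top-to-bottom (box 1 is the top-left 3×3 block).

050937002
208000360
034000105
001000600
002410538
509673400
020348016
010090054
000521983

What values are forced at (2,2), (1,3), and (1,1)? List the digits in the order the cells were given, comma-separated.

For (2,2):
  Consider where 9 can go in column 2.
  (4,2) is out (box 4 already has a 9).
  (5,2) is out (box 4 already has a 9).
  (6,2) is out (row 6 already has a 9).
  (9,2) is out (row 9 already has a 9).
  So the only cell in column 2 that can hold 9 is (2,2).
  So (2,2) = 9.
For (1,3):
  Row 1 already contains {2, 3, 5, 7, 9}.
  Column 3 already contains {1, 2, 4, 8, 9}.
  Its 3×3 block (box 1) already contains {2, 3, 4, 5, 8}.
  The only value from 1–9 not eliminated is 6, so (1,3) = 6.
For (1,1):
  Consider where 1 can go in box 1.
  (1,3) is out (column 3 already has a 1).
  (2,2) is out (column 2 already has a 1).
  (3,1) is out (row 3 already has a 1).
  So the only cell in box 1 that can hold 1 is (1,1).
  So (1,1) = 1.

9,6,1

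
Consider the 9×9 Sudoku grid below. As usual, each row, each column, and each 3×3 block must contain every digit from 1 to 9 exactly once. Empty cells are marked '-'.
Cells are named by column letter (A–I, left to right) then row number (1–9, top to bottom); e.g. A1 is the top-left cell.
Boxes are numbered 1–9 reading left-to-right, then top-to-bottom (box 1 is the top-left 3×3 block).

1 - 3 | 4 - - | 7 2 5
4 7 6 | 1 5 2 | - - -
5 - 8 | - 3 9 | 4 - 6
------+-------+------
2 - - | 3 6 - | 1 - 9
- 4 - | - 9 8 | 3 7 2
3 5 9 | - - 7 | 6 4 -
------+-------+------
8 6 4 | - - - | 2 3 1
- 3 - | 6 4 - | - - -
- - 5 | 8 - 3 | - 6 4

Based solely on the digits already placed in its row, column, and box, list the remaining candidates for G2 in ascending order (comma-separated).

Row 2 already contains {1, 2, 4, 5, 6, 7}.
Column G already contains {1, 2, 3, 4, 6, 7}.
Its 3×3 block (box 3) already contains {2, 4, 5, 6, 7}.
Removing those from 1–9 leaves {8, 9} as the candidates for G2.

8,9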